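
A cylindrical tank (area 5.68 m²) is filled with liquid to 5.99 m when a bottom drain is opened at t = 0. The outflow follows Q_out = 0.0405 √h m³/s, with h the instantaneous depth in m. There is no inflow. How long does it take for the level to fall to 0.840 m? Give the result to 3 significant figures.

With no inflow, A dh/dt = −0.0405 √h.
∫ h^(−1/2) dh = −(0.0405/A) ∫ dt, giving 2√h = 2√h₀ − (0.0405/A) t.
t = 2A(√h₀ − √h)/0.0405 = 2·5.68·(√5.99 − √0.840)/0.0405
  = 11.360 × (2.4474 − 0.91652) / 0.0405 = 429.42 s.

429 s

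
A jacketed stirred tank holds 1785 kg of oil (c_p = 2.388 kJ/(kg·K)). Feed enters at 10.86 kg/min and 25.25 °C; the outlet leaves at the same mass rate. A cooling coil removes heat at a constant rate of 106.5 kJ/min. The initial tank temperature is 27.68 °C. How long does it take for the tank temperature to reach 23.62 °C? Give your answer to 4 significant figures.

159.5 min

Energy balance: M c_p dT/dt = ṁ c_p (T_in − T) − 106.5.
τ = M/ṁ = 164.365 min; T_ss = T_in − Q̇/(ṁ c_p) = 21.1434 °C.
T(t) = T_ss + (T₀ − T_ss) e^(−t/τ). Set T = 23.62:
e^(−t/τ) = (23.62 − 21.1434)/(27.68 − 21.1434) = 0.378885
t = −164.365 · ln(0.378885) = 159.520 min.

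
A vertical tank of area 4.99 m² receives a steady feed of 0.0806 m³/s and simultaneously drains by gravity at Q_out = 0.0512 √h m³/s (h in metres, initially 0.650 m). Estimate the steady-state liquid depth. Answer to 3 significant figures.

Unsteady balance on liquid volume: A dh/dt = Q_in − 0.0512 √h. At steady state dh/dt = 0:
Q_in = 0.0512 √h_ss ⇒ √h_ss = 0.0806/0.0512 = 1.5742.
h_ss = 1.5742² = 2.4782 m. (Since h₀ = 0.650 m < h_ss, the level will rise toward this value.)

2.48 m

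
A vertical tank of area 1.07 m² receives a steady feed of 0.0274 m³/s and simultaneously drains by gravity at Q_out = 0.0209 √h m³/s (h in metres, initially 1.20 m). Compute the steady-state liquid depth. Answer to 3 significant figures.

1.72 m

A dh/dt = Q_in − 0.0209 √h. Steady state requires inflow = outflow:
Q_in = 0.0209 √h_ss ⇒ √h_ss = 0.0274/0.0209 = 1.3110.
h_ss = 1.3110² = 1.7187 m. (Since h₀ = 1.20 m < h_ss, the level will rise toward this value.)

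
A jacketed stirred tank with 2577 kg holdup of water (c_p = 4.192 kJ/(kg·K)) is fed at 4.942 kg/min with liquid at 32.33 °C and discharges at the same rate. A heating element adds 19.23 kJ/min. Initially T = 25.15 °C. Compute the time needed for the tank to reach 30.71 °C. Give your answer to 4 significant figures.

M c_p dT/dt = ṁ c_p (T_in − T) + Q̇.
τ = M/ṁ = 521.449 min; T_ss = T_in + Q̇/(ṁ c_p) = 33.2582 °C.
T(t) = T_ss + (T₀ − T_ss) e^(−t/τ). Set T = 30.71:
e^(−t/τ) = (30.71 − 33.2582)/(25.15 − 33.2582) = 0.314277
t = −521.449 · ln(0.314277) = 603.567 min.

603.6 min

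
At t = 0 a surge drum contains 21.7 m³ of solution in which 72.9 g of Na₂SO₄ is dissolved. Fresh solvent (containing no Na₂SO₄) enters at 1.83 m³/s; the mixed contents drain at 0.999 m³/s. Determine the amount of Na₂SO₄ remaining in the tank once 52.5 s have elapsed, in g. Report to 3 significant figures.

19.4 g

Total volume: dV/dt = Q_in − Q_out = 0.83100 m³/s, so V(t) = 21.7 + 0.83100 t and V(52.5) = 65.328 m³.
Species balance (pure solvent in): dm/dt = −Q_out · m/V(t).
dm/m = −Q_out dt/(V₀ + 0.83100 t); integrating gives ln(m/m₀) = −(Q_out/(Q_in−Q_out)) ln(V/V₀).
m = m₀ (V₀/V)^(Q_out/(Q_in−Q_out)) = 72.9 × (21.7/65.328)^(1.2022) = 19.379 g.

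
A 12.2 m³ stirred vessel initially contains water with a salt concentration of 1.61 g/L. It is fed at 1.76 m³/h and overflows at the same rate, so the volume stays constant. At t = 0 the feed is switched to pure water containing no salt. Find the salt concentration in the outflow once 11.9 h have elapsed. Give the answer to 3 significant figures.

Mass balance on the solute (V constant): V dC/dt = Q(C_in − C).
So dC/dt = (C_in − C)/τ with τ = V/Q = 12.2/1.76 = 6.9318 h.
C approaches C_in exponentially: C(t) = C_in + (C₀ − C_in) e^(−t/τ).
C(11.9) = 0 + (1.61 − 0)·e^(−11.9/6.9318) = 0 + (1.6100)·0.17965 = 0.28924 g/L.

0.289 g/L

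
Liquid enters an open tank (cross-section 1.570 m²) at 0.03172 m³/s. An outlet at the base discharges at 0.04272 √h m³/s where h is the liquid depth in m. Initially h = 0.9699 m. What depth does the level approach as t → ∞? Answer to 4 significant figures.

Accumulation of liquid (constant cross-section A): A dh/dt = Q_in − 0.04272 √h. At steady state dh/dt = 0:
Q_in = 0.04272 √h_ss ⇒ √h_ss = 0.03172/0.04272 = 0.742509.
h_ss = 0.742509² = 0.551320 m. (Since h₀ = 0.9699 m > h_ss, the level will fall toward this value.)

0.5513 m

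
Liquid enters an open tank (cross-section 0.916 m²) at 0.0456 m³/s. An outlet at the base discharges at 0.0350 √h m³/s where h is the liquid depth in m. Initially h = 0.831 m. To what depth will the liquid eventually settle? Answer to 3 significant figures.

1.70 m

Mass balance (ρ constant): A dh/dt = Q_in − 0.0350 √h. At steady state dh/dt = 0:
Q_in = 0.0350 √h_ss ⇒ √h_ss = 0.0456/0.0350 = 1.3029.
h_ss = 1.3029² = 1.6974 m. (Since h₀ = 0.831 m < h_ss, the level will rise toward this value.)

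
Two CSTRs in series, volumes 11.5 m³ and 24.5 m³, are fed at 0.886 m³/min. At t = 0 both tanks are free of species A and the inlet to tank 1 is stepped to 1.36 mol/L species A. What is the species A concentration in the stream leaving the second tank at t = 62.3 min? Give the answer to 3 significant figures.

Time constants: τᵢ = Vᵢ/Q for each well-mixed tank.
τ₁ = 11.5/0.886 = 12.980 min; τ₂ = 24.5/0.886 = 27.652 min.
Tank 1: C₁ = C_in(1 − e^(−t/τ₁)). Tank 2 (τ₁ ≠ τ₂): C₂ = C_in[1 − (τ₁ e^(−t/τ₁) − τ₂ e^(−t/τ₂))/(τ₁ − τ₂)].
At t = 62.3: e^(−t/τ₁) = 0.0082313, e^(−t/τ₂) = 0.10509.
C₂ = 1.36·[1 − (12.980·0.0082313 − 27.652·0.10509)/(-14.673)] = 1.36·0.80923 = 1.1006 mol/L.

1.10 mol/L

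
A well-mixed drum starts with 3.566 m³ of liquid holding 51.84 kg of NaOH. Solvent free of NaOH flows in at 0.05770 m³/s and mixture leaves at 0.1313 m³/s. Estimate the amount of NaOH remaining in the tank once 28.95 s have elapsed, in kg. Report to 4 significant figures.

Total volume: dV/dt = Q_in − Q_out = -0.0736000 m³/s, so V(t) = 3.566 − 0.0736000 t and V(28.95) = 1.43528 m³.
Solute balance: dm/dt = 0 − Q_out C = −Q_out m/V(t).
dm/m = −Q_out dt/(V₀ − 0.0736000 t); integrating gives ln(m/m₀) = −(Q_out/(Q_in−Q_out)) ln(V/V₀).
m = m₀ (V₀/V)^(Q_out/(Q_in−Q_out)) = 51.84 × (3.566/1.43528)^(-1.78397) = 10.2226 kg.

10.22 kg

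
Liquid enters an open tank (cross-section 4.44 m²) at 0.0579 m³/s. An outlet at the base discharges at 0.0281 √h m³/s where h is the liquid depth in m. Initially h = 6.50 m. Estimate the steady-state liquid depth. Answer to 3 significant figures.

4.25 m

Level balance: A dh/dt = 0.0579 − 0.0281 √h. Setting dh/dt = 0:
Q_in = 0.0281 √h_ss ⇒ √h_ss = 0.0579/0.0281 = 2.0605.
h_ss = 2.0605² = 4.2457 m. (Since h₀ = 6.50 m > h_ss, the level will fall toward this value.)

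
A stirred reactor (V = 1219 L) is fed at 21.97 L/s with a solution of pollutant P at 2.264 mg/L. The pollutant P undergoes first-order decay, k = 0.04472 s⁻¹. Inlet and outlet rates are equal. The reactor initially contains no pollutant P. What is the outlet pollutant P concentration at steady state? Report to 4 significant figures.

0.6503 mg/L

V dC/dt = Q(C_in − C) − k V C.
Steady state (dC/dt = 0): C_ss = Q C_in/(Q + kV) = C_in/(1 + kV/Q).
C_ss = 21.97·2.264/(21.97 + 0.04472·1219) = 49.7401/76.4837 = 0.650336 mg/L.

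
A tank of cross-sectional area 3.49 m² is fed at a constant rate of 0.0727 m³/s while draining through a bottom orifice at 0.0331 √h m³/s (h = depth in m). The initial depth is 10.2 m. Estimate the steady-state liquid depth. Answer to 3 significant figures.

4.82 m

Unsteady balance on liquid volume: A dh/dt = Q_in − 0.0331 √h. At steady state dh/dt = 0:
Q_in = 0.0331 √h_ss ⇒ √h_ss = 0.0727/0.0331 = 2.1964.
h_ss = 2.1964² = 4.8241 m. (Since h₀ = 10.2 m > h_ss, the level will fall toward this value.)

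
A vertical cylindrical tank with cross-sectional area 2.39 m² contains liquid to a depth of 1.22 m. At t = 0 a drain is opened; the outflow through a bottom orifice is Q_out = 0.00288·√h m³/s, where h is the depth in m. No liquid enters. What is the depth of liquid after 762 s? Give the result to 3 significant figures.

Unsteady balance on liquid volume: A dh/dt = −0.00288 √h.
Separate and integrate: 2(√h − √h₀) = −(0.00288/A) t.
√h = √1.22 − 0.00288·762/(2·2.39) = 1.1045 − 0.45911 = 0.64542.
h = 0.64542² = 0.41657 m.

0.417 m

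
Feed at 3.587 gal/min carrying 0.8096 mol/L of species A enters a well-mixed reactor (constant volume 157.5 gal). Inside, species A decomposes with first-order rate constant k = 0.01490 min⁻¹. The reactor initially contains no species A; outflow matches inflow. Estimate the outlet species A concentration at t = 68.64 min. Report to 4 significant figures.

0.4525 mol/L

V dC/dt = Q(C_in − C) − k V C.
dC/dt = (Q/V) C_in − (Q/V + k) C; effective rate a = Q/V + k = 0.0227746 + 0.01490 = 0.0376746 min⁻¹.
C_ss = Q C_in/(Q + kV) = 0.489410 mol/L; C(t) = C_ss + (C₀ − C_ss) e^(−a t).
C(68.64) = 0.489410 + (-0.489410)·e^(−0.0376746·68.64) = 0.489410 + (-0.489410)·0.0753219 = 0.452547 mol/L.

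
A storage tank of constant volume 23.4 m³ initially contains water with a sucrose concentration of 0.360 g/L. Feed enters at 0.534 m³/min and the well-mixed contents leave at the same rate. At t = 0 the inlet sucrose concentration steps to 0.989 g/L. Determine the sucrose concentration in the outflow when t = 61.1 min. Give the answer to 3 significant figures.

Accumulation = in − out for the solute gives V dC/dt = Q(C_in − C).
Time constant τ = V/Q = 23.4/0.534 = 43.820 min.
Integrating: C(t) = C_in + (C₀ − C_in) e^(−t/τ).
C(61.1) = 0.989 + (0.360 − 0.989)·e^(−61.1/43.820) = 0.989 + (-0.62900)·0.24800 = 0.83301 g/L.

0.833 g/L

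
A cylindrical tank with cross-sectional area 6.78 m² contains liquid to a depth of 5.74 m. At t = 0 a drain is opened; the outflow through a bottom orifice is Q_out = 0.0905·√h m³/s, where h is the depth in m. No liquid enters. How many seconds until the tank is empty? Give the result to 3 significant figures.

A dh/dt = −Q_out = −0.0905 √h.
∫ h^(−1/2) dh = −(0.0905/A) ∫ dt, giving 2√h = 2√h₀ − (0.0905/A) t.
Set h = 0: 2√h₀ = (0.0905/A) t_empty ⇒ t_empty = 2A√h₀/0.0905.
t_empty = 2·6.78·√5.74/0.0905 = 13.560·2.3958/0.0905 = 358.98 s.

359 s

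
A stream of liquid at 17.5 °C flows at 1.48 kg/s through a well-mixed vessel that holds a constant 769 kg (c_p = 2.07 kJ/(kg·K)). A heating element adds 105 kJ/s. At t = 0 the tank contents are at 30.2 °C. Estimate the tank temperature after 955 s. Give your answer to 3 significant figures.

48.3 °C

Energy balance: M c_p dT/dt = ṁ c_p (T_in − T) + 105.
Rearrange: dT/dt = (T_ss − T)/τ with τ = M/ṁ = 519.59 s and T_ss = T_in + Q̇/(ṁ c_p) = 51.773 °C.
Solution: T(t) = T_ss + (T₀ − T_ss) e^(−t/τ).
T(955) = 51.773 + (-21.573)·e^(−955/519.59) = 51.773 + (-21.573)·0.15914 = 48.340 °C.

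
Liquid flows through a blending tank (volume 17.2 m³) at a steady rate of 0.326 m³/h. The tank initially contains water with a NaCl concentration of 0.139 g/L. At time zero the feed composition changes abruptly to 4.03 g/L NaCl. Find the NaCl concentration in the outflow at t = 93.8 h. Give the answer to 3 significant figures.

3.37 g/L

Accumulation = in − out for the solute gives V dC/dt = Q(C_in − C).
So dC/dt = (C_in − C)/τ with τ = V/Q = 17.2/0.326 = 52.761 h.
Solution: C(t) = C_in + (C₀ − C_in) e^(−t/τ).
C(93.8) = 4.03 + (0.139 − 4.03)·e^(−93.8/52.761) = 4.03 + (-3.8910)·0.16900 = 3.3724 g/L.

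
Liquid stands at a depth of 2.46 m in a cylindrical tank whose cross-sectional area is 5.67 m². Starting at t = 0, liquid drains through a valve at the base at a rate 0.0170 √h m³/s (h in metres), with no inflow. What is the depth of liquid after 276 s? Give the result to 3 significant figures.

A dh/dt = −Q_out = −0.0170 √h.
This is separable: 2 d(√h)/dt = −0.0170/A, so √h = √h₀ − (0.0170/(2A)) t.
√h = √2.46 − 0.0170·276/(2·5.67) = 1.5684 − 0.41376 = 1.1547.
h = 1.1547² = 1.3333 m.

1.33 m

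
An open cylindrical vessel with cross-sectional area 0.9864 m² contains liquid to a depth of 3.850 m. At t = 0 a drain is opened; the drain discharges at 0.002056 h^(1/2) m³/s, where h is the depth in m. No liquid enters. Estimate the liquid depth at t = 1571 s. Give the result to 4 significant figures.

With no inflow, A dh/dt = −0.002056 √h.
∫ h^(−1/2) dh = −(0.002056/A) ∫ dt, giving 2√h = 2√h₀ − (0.002056/A) t.
√h = √3.850 − 0.002056·1571/(2·0.9864) = 1.96214 − 1.63725 = 0.324887.
h = 0.324887² = 0.105552 m.

0.1056 m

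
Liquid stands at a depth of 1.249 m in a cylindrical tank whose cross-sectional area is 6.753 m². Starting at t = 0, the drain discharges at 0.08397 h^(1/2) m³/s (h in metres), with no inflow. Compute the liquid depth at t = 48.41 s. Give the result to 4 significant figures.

0.6669 m

Unsteady balance on liquid volume: A dh/dt = −0.08397 √h.
This is separable: 2 d(√h)/dt = −0.08397/A, so √h = √h₀ − (0.08397/(2A)) t.
√h = √1.249 − 0.08397·48.41/(2·6.753) = 1.11759 − 0.300976 = 0.816610.
h = 0.816610² = 0.666852 m.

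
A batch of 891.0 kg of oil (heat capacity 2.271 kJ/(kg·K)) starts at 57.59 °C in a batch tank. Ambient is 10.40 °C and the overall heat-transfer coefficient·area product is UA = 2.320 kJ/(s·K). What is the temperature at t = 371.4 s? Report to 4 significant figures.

First-law balance (no shaft work): M c_p dT/dt = −UA(T − T_amb).
dT/dt = (T_ss − T)/τ with T_ss = T_amb = 10.4000 °C, τ = M c_p/UA = 891.0·2.271/2.320 = 872.181 s.
T approaches T_ss exponentially: T(t) = T_ss + (T₀ − T_ss) e^(−t/τ).
T(371.4) = 10.4000 + (47.1900)·0.653228 = 41.2258 °C.

41.23 °C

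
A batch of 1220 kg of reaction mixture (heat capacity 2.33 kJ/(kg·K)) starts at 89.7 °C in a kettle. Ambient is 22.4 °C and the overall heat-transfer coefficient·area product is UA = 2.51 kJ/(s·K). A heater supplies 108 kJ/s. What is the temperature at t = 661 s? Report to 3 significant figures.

79.0 °C

Lumped-capacitance energy balance: M c_p dT/dt = UA(T_amb − T) + Q̇.
dT/dt = (T_ss − T)/τ with T_ss = T_amb + Q̇/UA = 22.4 + 108/2.51 = 65.428 °C, τ = M c_p/UA = 1220·2.33/2.51 = 1132.5 s.
This is linear first-order; T(t) = T_ss + (T₀ − T_ss) e^(−t/τ).
T(661) = 65.428 + (24.272)·0.55785 = 78.968 °C.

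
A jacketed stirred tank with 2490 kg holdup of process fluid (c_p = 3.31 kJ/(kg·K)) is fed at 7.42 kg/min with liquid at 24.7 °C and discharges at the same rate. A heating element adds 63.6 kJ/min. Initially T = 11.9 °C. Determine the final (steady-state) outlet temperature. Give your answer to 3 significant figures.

M c_p dT/dt = ṁ c_p (T_in − T) + Q̇.
At steady state dT/dt = 0 ⇒ T_ss = T_in + Q̇/(ṁ c_p) = 24.7 + 63.6/(7.42·3.31) = 27.290 °C.

27.3 °C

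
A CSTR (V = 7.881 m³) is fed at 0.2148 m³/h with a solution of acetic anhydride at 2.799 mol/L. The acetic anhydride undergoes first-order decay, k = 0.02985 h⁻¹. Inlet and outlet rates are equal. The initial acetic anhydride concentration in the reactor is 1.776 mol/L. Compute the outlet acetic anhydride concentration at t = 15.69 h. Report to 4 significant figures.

1.516 mol/L

V dC/dt = Q(C_in − C) − k V C.
This is linear with rate a = Q/V + k = 0.0571054 h⁻¹.
C_ss = Q C_in/(Q + kV) = 1.33591 mol/L; C(t) = C_ss + (C₀ − C_ss) e^(−a t).
C(15.69) = 1.33591 + (0.440086)·e^(−0.0571054·15.69) = 1.33591 + (0.440086)·0.408206 = 1.51556 mol/L.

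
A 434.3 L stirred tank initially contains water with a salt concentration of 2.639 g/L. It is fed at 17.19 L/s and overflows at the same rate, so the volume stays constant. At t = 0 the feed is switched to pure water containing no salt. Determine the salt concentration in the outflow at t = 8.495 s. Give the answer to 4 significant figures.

1.885 g/L

Unsteady species balance (constant V, well mixed): V dC/dt = Q(C_in − C).
Time constant τ = V/Q = 434.3/17.19 = 25.2647 s.
Integrating: C(t) = C_in + (C₀ − C_in) e^(−t/τ).
C(8.495) = 0 + (2.639 − 0)·e^(−8.495/25.2647) = 0 + (2.63900)·0.714452 = 1.88544 g/L.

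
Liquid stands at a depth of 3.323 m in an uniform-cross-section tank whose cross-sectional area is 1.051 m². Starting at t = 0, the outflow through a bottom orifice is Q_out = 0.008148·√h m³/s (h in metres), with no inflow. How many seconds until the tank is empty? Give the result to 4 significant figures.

470.3 s

Accumulation of liquid (constant cross-section A): A dh/dt = −0.008148 √h.
Separate and integrate: 2(√h − √h₀) = −(0.008148/A) t.
Tank is empty when √h = 0: t_empty = 2A√h₀/0.008148.
t_empty = 2·1.051·√3.323/0.008148 = 2.10200·1.82291/0.008148 = 470.270 s.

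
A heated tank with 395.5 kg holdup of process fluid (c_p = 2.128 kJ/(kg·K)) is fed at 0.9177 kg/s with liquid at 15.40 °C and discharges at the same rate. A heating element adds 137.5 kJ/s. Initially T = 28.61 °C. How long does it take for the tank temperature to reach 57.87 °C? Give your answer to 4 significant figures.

M c_p dT/dt = ṁ c_p (T_in − T) + Q̇.
τ = M/ṁ = 430.969 s; T_ss = T_in + Q̇/(ṁ c_p) = 85.8094 °C.
T(t) = T_ss + (T₀ − T_ss) e^(−t/τ). Set T = 57.87:
e^(−t/τ) = (57.87 − 85.8094)/(28.61 − 85.8094) = 0.488456
t = −430.969 · ln(0.488456) = 308.792 s.

308.8 s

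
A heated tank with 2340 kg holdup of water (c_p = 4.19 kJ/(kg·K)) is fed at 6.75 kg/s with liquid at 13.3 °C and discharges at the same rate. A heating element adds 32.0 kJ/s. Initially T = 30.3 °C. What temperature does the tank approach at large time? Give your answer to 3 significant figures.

M c_p dT/dt = ṁ c_p (T_in − T) + Q̇.
At steady state dT/dt = 0 ⇒ T_ss = T_in + Q̇/(ṁ c_p) = 13.3 + 32.0/(6.75·4.19) = 14.431 °C.

14.4 °C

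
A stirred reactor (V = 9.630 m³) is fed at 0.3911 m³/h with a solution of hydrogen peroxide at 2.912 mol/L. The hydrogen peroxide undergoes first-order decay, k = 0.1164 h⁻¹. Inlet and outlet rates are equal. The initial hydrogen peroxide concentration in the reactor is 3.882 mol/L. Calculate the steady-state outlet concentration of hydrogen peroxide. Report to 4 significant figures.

0.7532 mol/L

V dC/dt = Q(C_in − C) − k V C.
At steady state: 0 = Q C_in − (Q + kV) C_ss, so C_ss = Q C_in/(Q + kV).
C_ss = 0.3911·2.912/(0.3911 + 0.1164·9.630) = 1.13888/1.51203 = 0.753214 mol/L.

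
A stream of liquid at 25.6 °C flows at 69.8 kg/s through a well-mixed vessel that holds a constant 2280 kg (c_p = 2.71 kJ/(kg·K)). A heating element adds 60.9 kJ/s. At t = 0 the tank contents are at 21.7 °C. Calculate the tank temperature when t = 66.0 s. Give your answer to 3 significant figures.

Unsteady energy balance on the tank contents: M c_p dT/dt = ṁ c_p (T_in − T) + 60.9.
Rearrange: dT/dt = (T_ss − T)/τ with τ = M/ṁ = 32.665 s and T_ss = T_in + Q̇/(ṁ c_p) = 25.922 °C.
Solution: T(t) = T_ss + (T₀ − T_ss) e^(−t/τ).
T(66.0) = 25.922 + (-4.2220)·e^(−66.0/32.665) = 25.922 + (-4.2220)·0.13259 = 25.362 °C.

25.4 °C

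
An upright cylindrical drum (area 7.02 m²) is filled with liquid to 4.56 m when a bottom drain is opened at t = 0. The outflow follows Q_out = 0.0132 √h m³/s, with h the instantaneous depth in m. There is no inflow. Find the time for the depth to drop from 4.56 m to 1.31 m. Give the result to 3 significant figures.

Unsteady balance on liquid volume: A dh/dt = −0.0132 √h.
∫ h^(−1/2) dh = −(0.0132/A) ∫ dt, giving 2√h = 2√h₀ − (0.0132/A) t.
t = 2A(√h₀ − √h)/0.0132 = 2·7.02·(√4.56 − √1.31)/0.0132
  = 14.040 × (2.1354 − 1.1446) / 0.0132 = 1053.9 s.

1050 s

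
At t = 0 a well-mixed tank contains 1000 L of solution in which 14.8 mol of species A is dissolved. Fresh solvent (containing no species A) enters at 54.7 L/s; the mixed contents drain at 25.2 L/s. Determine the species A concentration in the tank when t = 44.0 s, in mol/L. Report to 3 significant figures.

Let m(t) be the amount of species A. Volume: V(t) = V₀ + (Q_in − Q_out) t = 1000 + 29.500 t; V(44.0) = 2298.0 L.
Species balance (pure solvent in): dm/dt = −Q_out · m/V(t).
Separate: dm/m = −Q_out dt/V(t) ⇒ ln(m/m₀) = −(Q_out/(Q_in−Q_out)) ln(V/V₀).
m = m₀ (V₀/V)^(Q_out/(Q_in−Q_out)) = 14.8 × (1000/2298.0)^(0.85424) = 7.2708 mol.
C = m/V = 7.2708/2298.0 = 0.0031640 mol/L.

0.00316 mol/L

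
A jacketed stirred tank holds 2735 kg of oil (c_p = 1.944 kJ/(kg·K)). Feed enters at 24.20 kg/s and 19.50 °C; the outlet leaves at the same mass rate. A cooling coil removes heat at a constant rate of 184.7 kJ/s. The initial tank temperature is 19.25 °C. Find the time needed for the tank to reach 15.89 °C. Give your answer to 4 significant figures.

277.3 s

Energy balance: M c_p dT/dt = ṁ c_p (T_in − T) − 184.7.
τ = M/ṁ = 113.017 s; T_ss = T_in − Q̇/(ṁ c_p) = 15.5740 °C.
T(t) = T_ss + (T₀ − T_ss) e^(−t/τ). Set T = 15.89:
e^(−t/τ) = (15.89 − 15.5740)/(19.25 − 15.5740) = 0.0859742
t = −113.017 · ln(0.0859742) = 277.310 s.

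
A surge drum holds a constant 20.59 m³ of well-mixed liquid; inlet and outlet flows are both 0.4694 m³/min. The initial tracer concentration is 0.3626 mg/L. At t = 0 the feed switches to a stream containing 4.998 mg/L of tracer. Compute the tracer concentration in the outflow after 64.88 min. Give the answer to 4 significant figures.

Species balance on the tank: V dC/dt = Q(C_in − C).
Time constant τ = V/Q = 20.59/0.4694 = 43.8645 min.
Integrating: C(t) = C_in + (C₀ − C_in) e^(−t/τ).
C(64.88) = 4.998 + (0.3626 − 4.998)·e^(−64.88/43.8645) = 4.998 + (-4.63540)·0.227843 = 3.94186 mg/L.

3.942 mg/L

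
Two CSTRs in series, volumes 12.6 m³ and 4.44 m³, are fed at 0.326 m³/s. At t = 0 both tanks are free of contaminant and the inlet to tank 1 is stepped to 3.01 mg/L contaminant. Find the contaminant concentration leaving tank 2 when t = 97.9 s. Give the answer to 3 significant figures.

2.64 mg/L

Each tank obeys Vᵢ dCᵢ/dt = Q(Cᵢ₋₁ − Cᵢ), so τᵢ = Vᵢ/Q.
τ₁ = 12.6/0.326 = 38.650 s; τ₂ = 4.44/0.326 = 13.620 s.
Tank 1: C₁ = C_in(1 − e^(−t/τ₁)). Tank 2 (τ₁ ≠ τ₂): C₂ = C_in[1 − (τ₁ e^(−t/τ₁) − τ₂ e^(−t/τ₂))/(τ₁ − τ₂)].
At t = 97.9: e^(−t/τ₁) = 0.079423, e^(−t/τ₂) = 0.00075548.
C₂ = 3.01·[1 − (38.650·0.079423 − 13.620·0.00075548)/(25.031)] = 3.01·0.87777 = 2.6421 mg/L.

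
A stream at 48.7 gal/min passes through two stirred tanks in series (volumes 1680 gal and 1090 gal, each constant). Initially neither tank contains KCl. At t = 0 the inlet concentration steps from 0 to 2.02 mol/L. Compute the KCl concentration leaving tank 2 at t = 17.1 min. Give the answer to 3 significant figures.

0.255 mol/L

Time constants: τᵢ = Vᵢ/Q for each well-mixed tank.
τ₁ = 1680/48.7 = 34.497 min; τ₂ = 1090/48.7 = 22.382 min.
Tank 1: C₁ = C_in(1 − e^(−t/τ₁)). Tank 2 (τ₁ ≠ τ₂): C₂ = C_in[1 − (τ₁ e^(−t/τ₁) − τ₂ e^(−t/τ₂))/(τ₁ − τ₂)].
At t = 17.1: e^(−t/τ₁) = 0.60915, e^(−t/τ₂) = 0.46580.
C₂ = 2.02·[1 − (34.497·0.60915 − 22.382·0.46580)/(12.115)] = 2.02·0.12602 = 0.25456 mol/L.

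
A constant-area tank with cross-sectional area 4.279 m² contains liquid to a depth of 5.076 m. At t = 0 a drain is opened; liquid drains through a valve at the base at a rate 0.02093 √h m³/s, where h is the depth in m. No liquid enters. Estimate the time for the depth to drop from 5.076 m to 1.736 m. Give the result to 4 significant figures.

A dh/dt = −Q_out = −0.02093 √h.
This is separable: 2 d(√h)/dt = −0.02093/A, so √h = √h₀ − (0.02093/(2A)) t.
t = 2A(√h₀ − √h)/0.02093 = 2·4.279·(√5.076 − √1.736)/0.02093
  = 8.55800 × (2.25300 − 1.31757) / 0.02093 = 382.483 s.

382.5 s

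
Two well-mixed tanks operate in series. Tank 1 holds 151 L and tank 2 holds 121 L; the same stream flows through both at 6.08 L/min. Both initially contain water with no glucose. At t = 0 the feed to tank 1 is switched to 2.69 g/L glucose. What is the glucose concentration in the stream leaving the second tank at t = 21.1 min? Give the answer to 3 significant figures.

0.659 g/L

Species balance on tank i: dCᵢ/dt = (Cᵢ₋₁ − Cᵢ)/τᵢ with τᵢ = Vᵢ/Q.
τ₁ = 151/6.08 = 24.836 min; τ₂ = 121/6.08 = 19.901 min.
Solving the cascade with C₁(0)=C₂(0)=0 gives C₂(t) = C_in[1 − (τ₁ e^(−t/τ₁) − τ₂ e^(−t/τ₂))/(τ₁ − τ₂)].
At t = 21.1: e^(−t/τ₁) = 0.42759, e^(−t/τ₂) = 0.34638.
C₂ = 2.69·[1 − (24.836·0.42759 − 19.901·0.34638)/(4.9342)] = 2.69·0.24484 = 0.65863 g/L.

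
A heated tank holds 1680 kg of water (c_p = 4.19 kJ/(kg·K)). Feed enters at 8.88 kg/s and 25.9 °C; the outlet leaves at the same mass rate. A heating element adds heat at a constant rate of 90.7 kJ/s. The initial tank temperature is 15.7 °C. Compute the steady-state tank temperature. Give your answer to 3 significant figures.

Unsteady energy balance on the tank contents: M c_p dT/dt = ṁ c_p (T_in − T) + 90.7.
At steady state dT/dt = 0 ⇒ T_ss = T_in + Q̇/(ṁ c_p) = 25.9 + 90.7/(8.88·4.19) = 28.338 °C.

28.3 °C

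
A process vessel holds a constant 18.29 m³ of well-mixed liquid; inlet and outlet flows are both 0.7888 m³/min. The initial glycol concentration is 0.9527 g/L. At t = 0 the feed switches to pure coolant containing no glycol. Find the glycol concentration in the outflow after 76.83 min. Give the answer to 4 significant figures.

0.03467 g/L

Unsteady species balance (constant V, well mixed): V dC/dt = Q(C_in − C).
Time constant τ = V/Q = 18.29/0.7888 = 23.1871 min.
Integrating: C(t) = C_in + (C₀ − C_in) e^(−t/τ).
C(76.83) = 0 + (0.9527 − 0)·e^(−76.83/23.1871) = 0 + (0.952700)·0.0363894 = 0.0346682 g/L.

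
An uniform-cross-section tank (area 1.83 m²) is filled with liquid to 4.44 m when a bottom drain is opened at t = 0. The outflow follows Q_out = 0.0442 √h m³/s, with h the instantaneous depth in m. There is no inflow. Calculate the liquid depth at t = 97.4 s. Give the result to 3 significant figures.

0.867 m

Accumulation of liquid (constant cross-section A): A dh/dt = −0.0442 √h.
This is separable: 2 d(√h)/dt = −0.0442/A, so √h = √h₀ − (0.0442/(2A)) t.
√h = √4.44 − 0.0442·97.4/(2·1.83) = 2.1071 − 1.1763 = 0.93088.
h = 0.93088² = 0.86654 m.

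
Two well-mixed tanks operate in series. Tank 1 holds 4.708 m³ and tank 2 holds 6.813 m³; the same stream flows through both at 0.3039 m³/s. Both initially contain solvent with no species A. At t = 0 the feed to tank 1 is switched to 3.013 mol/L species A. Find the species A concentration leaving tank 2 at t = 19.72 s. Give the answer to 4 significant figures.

Species balance on tank i: dCᵢ/dt = (Cᵢ₋₁ − Cᵢ)/τᵢ with τᵢ = Vᵢ/Q.
τ₁ = 4.708/0.3039 = 15.4919 s; τ₂ = 6.813/0.3039 = 22.4186 s.
Tank 1: C₁ = C_in(1 − e^(−t/τ₁)). Tank 2 (τ₁ ≠ τ₂): C₂ = C_in[1 − (τ₁ e^(−t/τ₁) − τ₂ e^(−t/τ₂))/(τ₁ − τ₂)].
At t = 19.72: e^(−t/τ₁) = 0.280013, e^(−t/τ₂) = 0.414937.
C₂ = 3.013·[1 − (15.4919·0.280013 − 22.4186·0.414937)/(-6.92662)] = 3.013·0.283294 = 0.853564 mol/L.

0.8536 mol/L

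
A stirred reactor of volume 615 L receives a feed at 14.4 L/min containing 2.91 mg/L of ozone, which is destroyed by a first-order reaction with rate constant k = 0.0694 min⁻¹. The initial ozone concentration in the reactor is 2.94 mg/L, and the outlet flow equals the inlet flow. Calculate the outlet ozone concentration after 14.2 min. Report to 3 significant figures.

1.32 mg/L

Species balance: V dC/dt = Q C_in − Q C − k V C.
dC/dt = (Q/V) C_in − (Q/V + k) C; effective rate a = Q/V + k = 0.023415 + 0.0694 = 0.092815 min⁻¹.
C_ss = Q C_in/(Q + kV) = 0.73411 mg/L; C(t) = C_ss + (C₀ − C_ss) e^(−a t).
C(14.2) = 0.73411 + (2.2059)·e^(−0.092815·14.2) = 0.73411 + (2.2059)·0.26768 = 1.3246 mg/L.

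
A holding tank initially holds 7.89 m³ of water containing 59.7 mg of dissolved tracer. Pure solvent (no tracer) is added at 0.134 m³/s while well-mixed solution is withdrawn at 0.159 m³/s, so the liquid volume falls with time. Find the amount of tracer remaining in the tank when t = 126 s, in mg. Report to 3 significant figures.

Let m(t) be the amount of tracer. Volume: V(t) = V₀ + (Q_in − Q_out) t = 7.89 − 0.025000 t; V(126) = 4.7400 m³.
Species balance (pure solvent in): dm/dt = −Q_out · m/V(t).
Separate: dm/m = −Q_out dt/V(t) ⇒ ln(m/m₀) = −(Q_out/(Q_in−Q_out)) ln(V/V₀).
m = m₀ (V₀/V)^(Q_out/(Q_in−Q_out)) = 59.7 × (7.89/4.7400)^(-6.3600) = 2.3362 mg.

2.34 mg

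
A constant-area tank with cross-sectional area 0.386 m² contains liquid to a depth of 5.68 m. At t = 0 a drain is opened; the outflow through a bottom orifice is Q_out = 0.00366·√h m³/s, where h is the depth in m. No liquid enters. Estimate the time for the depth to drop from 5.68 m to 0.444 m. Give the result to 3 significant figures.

A dh/dt = −Q_out = −0.00366 √h.
∫ h^(−1/2) dh = −(0.00366/A) ∫ dt, giving 2√h = 2√h₀ − (0.00366/A) t.
t = 2A(√h₀ − √h)/0.00366 = 2·0.386·(√5.68 − √0.444)/0.00366
  = 0.77200 × (2.3833 − 0.66633) / 0.00366 = 362.15 s.

362 s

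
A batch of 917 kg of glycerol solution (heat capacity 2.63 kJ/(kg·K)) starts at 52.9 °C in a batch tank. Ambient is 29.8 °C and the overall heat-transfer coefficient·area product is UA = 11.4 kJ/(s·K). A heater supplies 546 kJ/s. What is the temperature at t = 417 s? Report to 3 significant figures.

Lumped-capacitance energy balance: M c_p dT/dt = UA(T_amb − T) + Q̇.
dT/dt = (T_ss − T)/τ with T_ss = T_amb + Q̇/UA = 29.8 + 546/11.4 = 77.695 °C, τ = M c_p/UA = 917·2.63/11.4 = 211.55 s.
Integrating: T(t) = T_ss + (T₀ − T_ss) e^(−t/τ).
T(417) = 77.695 + (-24.795)·0.13930 = 74.241 °C.

74.2 °C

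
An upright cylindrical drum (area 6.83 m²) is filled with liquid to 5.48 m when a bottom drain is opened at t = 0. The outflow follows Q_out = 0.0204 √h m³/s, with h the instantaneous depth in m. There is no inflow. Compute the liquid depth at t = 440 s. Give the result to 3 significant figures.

2.84 m

With no inflow, A dh/dt = −0.0204 √h.
∫ h^(−1/2) dh = −(0.0204/A) ∫ dt, giving 2√h = 2√h₀ − (0.0204/A) t.
√h = √5.48 − 0.0204·440/(2·6.83) = 2.3409 − 0.65710 = 1.6838.
h = 1.6838² = 2.8353 m.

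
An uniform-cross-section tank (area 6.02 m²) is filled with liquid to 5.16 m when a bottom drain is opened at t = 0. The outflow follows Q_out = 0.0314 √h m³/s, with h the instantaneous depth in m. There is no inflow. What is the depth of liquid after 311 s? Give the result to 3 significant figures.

With no inflow, A dh/dt = −0.0314 √h.
This is separable: 2 d(√h)/dt = −0.0314/A, so √h = √h₀ − (0.0314/(2A)) t.
√h = √5.16 − 0.0314·311/(2·6.02) = 2.2716 − 0.81108 = 1.4605.
h = 1.4605² = 2.1330 m.

2.13 m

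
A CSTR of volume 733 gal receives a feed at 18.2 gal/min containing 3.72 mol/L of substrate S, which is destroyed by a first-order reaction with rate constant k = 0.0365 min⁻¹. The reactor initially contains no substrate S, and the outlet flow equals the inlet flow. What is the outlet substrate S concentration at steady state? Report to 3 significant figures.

1.51 mol/L

V dC/dt = Q(C_in − C) − k V C.
Steady state (dC/dt = 0): C_ss = Q C_in/(Q + kV) = C_in/(1 + kV/Q).
C_ss = 18.2·3.72/(18.2 + 0.0365·733) = 67.704/44.954 = 1.5061 mol/L.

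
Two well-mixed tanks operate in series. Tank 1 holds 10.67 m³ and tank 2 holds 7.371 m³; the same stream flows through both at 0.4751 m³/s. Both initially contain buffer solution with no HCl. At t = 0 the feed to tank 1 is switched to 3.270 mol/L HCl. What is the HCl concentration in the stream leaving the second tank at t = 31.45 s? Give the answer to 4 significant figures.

Time constants: τᵢ = Vᵢ/Q for each well-mixed tank.
τ₁ = 10.67/0.4751 = 22.4584 s; τ₂ = 7.371/0.4751 = 15.5146 s.
Solving the cascade with C₁(0)=C₂(0)=0 gives C₂(t) = C_in[1 − (τ₁ e^(−t/τ₁) − τ₂ e^(−t/τ₂))/(τ₁ − τ₂)].
At t = 31.45: e^(−t/τ₁) = 0.246507, e^(−t/τ₂) = 0.131714.
C₂ = 3.270·[1 − (22.4584·0.246507 − 15.5146·0.131714)/(6.94380)] = 3.270·0.497011 = 1.62522 mol/L.

1.625 mol/L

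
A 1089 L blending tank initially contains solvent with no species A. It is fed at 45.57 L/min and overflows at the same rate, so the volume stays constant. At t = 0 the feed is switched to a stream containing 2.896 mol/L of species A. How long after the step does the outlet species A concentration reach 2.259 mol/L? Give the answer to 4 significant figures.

Species balance: V dC/dt = Q(C_in − C) ⇒ τ = V/Q = 23.8973 min.
C(t) = C_in + (C₀ − C_in) e^(−t/τ). Set C = 2.259 and solve for t:
e^(−t/τ) = (C − C_in)/(C₀ − C_in) = (2.259 − 2.896)/(0 − 2.896) = 0.219959
t = −τ ln(…) = 23.8973 × 1.51432 = 36.1881 min.

36.19 min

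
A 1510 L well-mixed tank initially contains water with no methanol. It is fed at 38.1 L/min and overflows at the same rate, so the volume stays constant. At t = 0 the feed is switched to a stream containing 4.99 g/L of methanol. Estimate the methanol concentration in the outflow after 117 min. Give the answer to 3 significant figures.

4.73 g/L

Transient balance on the dissolved component: V dC/dt = Q(C_in − C).
Time constant τ = V/Q = 1510/38.1 = 39.633 min.
This is linear first-order; C(t) = C_in + (C₀ − C_in) e^(−t/τ).
C(117) = 4.99 + (0 − 4.99)·e^(−117/39.633) = 4.99 + (-4.9900)·0.052229 = 4.7294 g/L.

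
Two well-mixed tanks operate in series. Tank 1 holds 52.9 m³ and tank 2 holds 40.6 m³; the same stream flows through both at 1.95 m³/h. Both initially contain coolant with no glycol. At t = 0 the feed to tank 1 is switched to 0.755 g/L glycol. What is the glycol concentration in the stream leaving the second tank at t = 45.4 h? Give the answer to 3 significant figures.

Each tank obeys Vᵢ dCᵢ/dt = Q(Cᵢ₋₁ − Cᵢ), so τᵢ = Vᵢ/Q.
τ₁ = 52.9/1.95 = 27.128 h; τ₂ = 40.6/1.95 = 20.821 h.
Tank 1: C₁ = C_in(1 − e^(−t/τ₁)). Tank 2 (τ₁ ≠ τ₂): C₂ = C_in[1 − (τ₁ e^(−t/τ₁) − τ₂ e^(−t/τ₂))/(τ₁ − τ₂)].
At t = 45.4: e^(−t/τ₁) = 0.18758, e^(−t/τ₂) = 0.11298.
C₂ = 0.755·[1 − (27.128·0.18758 − 20.821·0.11298)/(6.3077)] = 0.755·0.56617 = 0.42746 g/L.

0.427 g/L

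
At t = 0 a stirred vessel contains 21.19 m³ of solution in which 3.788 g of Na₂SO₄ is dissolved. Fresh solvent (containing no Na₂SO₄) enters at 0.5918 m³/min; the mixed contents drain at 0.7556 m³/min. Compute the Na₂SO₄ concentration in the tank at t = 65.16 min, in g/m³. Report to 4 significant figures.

0.01422 g/m³

Total volume: dV/dt = Q_in − Q_out = -0.163800 m³/min, so V(t) = 21.19 − 0.163800 t and V(65.16) = 10.5168 m³.
No Na₂SO₄ enters, so dm/dt = −Q_out · (m/V).
dm/m = −Q_out dt/(V₀ − 0.163800 t); integrating gives ln(m/m₀) = −(Q_out/(Q_in−Q_out)) ln(V/V₀).
m = m₀ (V₀/V)^(Q_out/(Q_in−Q_out)) = 3.788 × (21.19/10.5168)^(-4.61294) = 0.149600 g.
C = m/V = 0.149600/10.5168 = 0.0142249 g/m³.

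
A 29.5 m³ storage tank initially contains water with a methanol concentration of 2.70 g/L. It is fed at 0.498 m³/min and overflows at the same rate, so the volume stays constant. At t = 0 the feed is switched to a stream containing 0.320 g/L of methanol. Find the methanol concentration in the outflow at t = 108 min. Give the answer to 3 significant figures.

0.704 g/L

Transient balance on the dissolved component: V dC/dt = Q(C_in − C).
So dC/dt = (C_in − C)/τ with τ = V/Q = 29.5/0.498 = 59.237 min.
This is linear first-order; C(t) = C_in + (C₀ − C_in) e^(−t/τ).
C(108) = 0.320 + (2.70 − 0.320)·e^(−108/59.237) = 0.320 + (2.3800)·0.16151 = 0.70439 g/L.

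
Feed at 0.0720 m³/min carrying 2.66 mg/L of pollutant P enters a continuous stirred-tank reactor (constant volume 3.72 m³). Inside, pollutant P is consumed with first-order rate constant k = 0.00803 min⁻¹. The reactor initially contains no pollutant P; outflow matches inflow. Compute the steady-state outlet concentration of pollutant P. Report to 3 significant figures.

1.88 mg/L

V dC/dt = Q(C_in − C) − k V C.
Steady state (dC/dt = 0): C_ss = Q C_in/(Q + kV) = C_in/(1 + kV/Q).
C_ss = 0.0720·2.66/(0.0720 + 0.00803·3.72) = 0.19152/0.10187 = 1.8800 mg/L.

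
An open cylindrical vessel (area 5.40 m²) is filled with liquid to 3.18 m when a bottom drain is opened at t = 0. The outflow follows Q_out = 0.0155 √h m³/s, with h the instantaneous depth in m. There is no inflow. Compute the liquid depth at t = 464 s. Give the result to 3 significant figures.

A dh/dt = −Q_out = −0.0155 √h.
∫ h^(−1/2) dh = −(0.0155/A) ∫ dt, giving 2√h = 2√h₀ − (0.0155/A) t.
√h = √3.18 − 0.0155·464/(2·5.40) = 1.7833 − 0.66593 = 1.1173.
h = 1.1173² = 1.2484 m.

1.25 m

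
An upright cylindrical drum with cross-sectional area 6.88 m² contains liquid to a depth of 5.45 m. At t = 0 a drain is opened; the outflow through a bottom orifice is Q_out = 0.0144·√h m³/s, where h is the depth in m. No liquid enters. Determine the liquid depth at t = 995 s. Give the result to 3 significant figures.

1.67 m

Volume balance on the tank: A dh/dt = −0.0144 √h.
Separate and integrate: 2(√h − √h₀) = −(0.0144/A) t.
√h = √5.45 − 0.0144·995/(2·6.88) = 2.3345 − 1.0413 = 1.2932.
h = 1.2932² = 1.6725 m.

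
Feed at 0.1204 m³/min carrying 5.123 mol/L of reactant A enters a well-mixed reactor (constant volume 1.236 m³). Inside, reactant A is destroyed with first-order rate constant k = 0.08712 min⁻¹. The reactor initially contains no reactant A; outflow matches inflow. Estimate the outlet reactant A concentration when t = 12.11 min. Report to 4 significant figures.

2.415 mol/L

Species balance: V dC/dt = Q C_in − Q C − k V C.
dC/dt = (Q/V) C_in − (Q/V + k) C; effective rate a = Q/V + k = 0.0974110 + 0.08712 = 0.184531 min⁻¹.
C_ss = Q C_in/(Q + kV) = 2.70435 mol/L; C(t) = C_ss + (C₀ − C_ss) e^(−a t).
C(12.11) = 2.70435 + (-2.70435)·e^(−0.184531·12.11) = 2.70435 + (-2.70435)·0.107027 = 2.41491 mol/L.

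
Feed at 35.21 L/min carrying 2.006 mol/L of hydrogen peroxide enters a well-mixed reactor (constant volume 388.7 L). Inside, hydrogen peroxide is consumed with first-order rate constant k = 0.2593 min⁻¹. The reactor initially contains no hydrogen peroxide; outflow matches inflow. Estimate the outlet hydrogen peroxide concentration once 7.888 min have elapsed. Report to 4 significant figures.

0.4865 mol/L

Accumulation = in − out − consumed: V dC/dt = Q C_in − Q C − k V C.
dC/dt = (Q/V) C_in − (Q/V + k) C; effective rate a = Q/V + k = 0.0905840 + 0.2593 = 0.349884 min⁻¹.
C_ss = Q C_in/(Q + kV) = 0.519348 mol/L; C(t) = C_ss + (C₀ − C_ss) e^(−a t).
C(7.888) = 0.519348 + (-0.519348)·e^(−0.349884·7.888) = 0.519348 + (-0.519348)·0.0632990 = 0.486474 mol/L.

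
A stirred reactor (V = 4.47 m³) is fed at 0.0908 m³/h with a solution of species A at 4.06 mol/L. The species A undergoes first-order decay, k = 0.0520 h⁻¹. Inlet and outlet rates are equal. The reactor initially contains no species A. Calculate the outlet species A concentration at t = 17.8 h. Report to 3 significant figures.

0.826 mol/L

Species balance: V dC/dt = Q C_in − Q C − k V C.
This is linear with rate a = Q/V + k = 0.072313 h⁻¹.
C_ss = Q C_in/(Q + kV) = 1.1405 mol/L; C(t) = C_ss + (C₀ − C_ss) e^(−a t).
C(17.8) = 1.1405 + (-1.1405)·e^(−0.072313·17.8) = 1.1405 + (-1.1405)·0.27605 = 0.82565 mol/L.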